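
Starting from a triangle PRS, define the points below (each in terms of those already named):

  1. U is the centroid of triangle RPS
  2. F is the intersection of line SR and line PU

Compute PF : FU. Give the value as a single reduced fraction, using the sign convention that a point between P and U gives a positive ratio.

PF:FU = -3

Set P = (0, 0), R = (1, 0), S = (0, 1); any affine frame gives the same invariant.
1. U is the centroid of triangle RPS ⇒ U = (1/3, 1/3)
2. F is the intersection of line SR and line PU ⇒ F = (1/2, 1/2)
F = P + t·(U−P) with t = 3/2, so PF:FU = t:(1−t) = 3/2:-1/2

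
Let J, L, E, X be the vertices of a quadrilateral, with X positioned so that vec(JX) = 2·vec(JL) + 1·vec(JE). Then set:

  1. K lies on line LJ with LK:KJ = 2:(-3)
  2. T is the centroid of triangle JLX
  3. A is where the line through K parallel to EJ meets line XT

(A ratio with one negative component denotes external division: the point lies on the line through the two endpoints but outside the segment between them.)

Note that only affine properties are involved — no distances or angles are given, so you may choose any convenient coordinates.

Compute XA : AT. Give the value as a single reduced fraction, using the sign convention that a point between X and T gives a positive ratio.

XA:AT = -1/2

Work in coordinates with J = (0, 0), L = (1, 0), E = (0, 1), X = (2, 1).
1. K lies on line LJ with LK:KJ = 2:(-3) ⇒ K = (3, 0)
2. T is the centroid of triangle JLX ⇒ T = (1, 1/3)
3. A is where the line through K parallel to EJ meets line XT ⇒ A = (3, 5/3)
A = X + t·(T−X) with t = -1, so XA:AT = t:(1−t) = -1:2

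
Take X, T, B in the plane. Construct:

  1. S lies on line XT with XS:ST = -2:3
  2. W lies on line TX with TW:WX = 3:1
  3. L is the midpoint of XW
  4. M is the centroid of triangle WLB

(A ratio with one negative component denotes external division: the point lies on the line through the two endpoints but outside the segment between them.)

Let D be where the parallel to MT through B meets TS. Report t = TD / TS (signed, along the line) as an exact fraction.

Set X = (0, 0), T = (1, 0), B = (0, 1); any affine frame gives the same invariant.
1. S lies on line XT with XS:ST = -2:3 ⇒ S = (-2, 0)
2. W lies on line TX with TW:WX = 3:1 ⇒ W = (1/4, 0)
3. L is the midpoint of XW ⇒ L = (1/8, 0)
4. M is the centroid of triangle WLB ⇒ M = (1/8, 1/3)
through B parallel to MT: direction (7/8, -1/3); meets TS at D = (21/8, 0)
D = T + t·(S−T) with t = -13/24

t = -13/24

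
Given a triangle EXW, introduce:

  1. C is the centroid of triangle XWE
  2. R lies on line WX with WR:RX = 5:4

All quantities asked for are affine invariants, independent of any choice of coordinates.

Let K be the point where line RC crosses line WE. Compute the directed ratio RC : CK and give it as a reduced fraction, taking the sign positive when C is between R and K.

Assign E = (0, 0), X = (1, 0), W = (0, 1) — the answer is frame-independent, so this choice is without loss of generality.
1. C is the centroid of triangle XWE ⇒ C = (1/3, 1/3)
2. R lies on line WX with WR:RX = 5:4 ⇒ R = (5/9, 4/9)
line RC meets WE at K = (0, 1/6)
C = R + t·(K−R) with t = 2/5, so RC:CK = 2/5:3/5

RC:CK = 2/3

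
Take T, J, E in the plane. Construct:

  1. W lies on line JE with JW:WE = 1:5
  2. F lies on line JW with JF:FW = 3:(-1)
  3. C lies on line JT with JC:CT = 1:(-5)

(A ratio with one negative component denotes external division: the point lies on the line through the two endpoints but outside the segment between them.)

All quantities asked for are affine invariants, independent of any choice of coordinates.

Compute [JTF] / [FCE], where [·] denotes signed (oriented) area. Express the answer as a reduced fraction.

Set T = (0, 0), J = (1, 0), E = (0, 1); any affine frame gives the same invariant.
1. W lies on line JE with JW:WE = 1:5 ⇒ W = (5/6, 1/6)
2. F lies on line JW with JF:FW = 3:(-1) ⇒ F = (3/4, 1/4)
3. C lies on line JT with JC:CT = 1:(-5) ⇒ C = (5/4, 0)
2·[JTF] = -1/4, 2·[FCE] = 3/16
[JTF]:[FCE] = -1/4:3/16 = -4/3

[JTF]:[FCE] = -4/3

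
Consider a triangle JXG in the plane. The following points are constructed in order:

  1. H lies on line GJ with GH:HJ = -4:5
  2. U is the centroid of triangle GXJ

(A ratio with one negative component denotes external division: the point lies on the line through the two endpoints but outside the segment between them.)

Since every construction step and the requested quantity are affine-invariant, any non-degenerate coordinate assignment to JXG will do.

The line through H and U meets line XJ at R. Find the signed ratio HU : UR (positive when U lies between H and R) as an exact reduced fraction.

HU:UR = 14

Assign J = (0, 0), X = (1, 0), G = (0, 1) — the answer is frame-independent, so this choice is without loss of generality.
1. H lies on line GJ with GH:HJ = -4:5 ⇒ H = (0, 5)
2. U is the centroid of triangle GXJ ⇒ U = (1/3, 1/3)
line HU meets XJ at R = (5/14, 0)
U = H + t·(R−H) with t = 14/15, so HU:UR = 14/15:1/15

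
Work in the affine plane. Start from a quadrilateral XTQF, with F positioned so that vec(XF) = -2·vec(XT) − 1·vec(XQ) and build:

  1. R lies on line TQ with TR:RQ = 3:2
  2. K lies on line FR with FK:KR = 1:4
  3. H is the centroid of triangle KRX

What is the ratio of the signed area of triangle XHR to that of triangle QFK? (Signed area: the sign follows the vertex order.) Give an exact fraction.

[XHR]:[QFK] = -2/3

Work in coordinates with X = (0, 0), T = (1, 0), Q = (0, 1), F = (-2, -1).
1. R lies on line TQ with TR:RQ = 3:2 ⇒ R = (2/5, 3/5)
2. K lies on line FR with FK:KR = 1:4 ⇒ K = (-38/25, -17/25)
3. H is the centroid of triangle KRX ⇒ H = (-28/75, -2/75)
2·[XHR] = -16/75, 2·[QFK] = 8/25
[XHR]:[QFK] = -16/75:8/25 = -2/3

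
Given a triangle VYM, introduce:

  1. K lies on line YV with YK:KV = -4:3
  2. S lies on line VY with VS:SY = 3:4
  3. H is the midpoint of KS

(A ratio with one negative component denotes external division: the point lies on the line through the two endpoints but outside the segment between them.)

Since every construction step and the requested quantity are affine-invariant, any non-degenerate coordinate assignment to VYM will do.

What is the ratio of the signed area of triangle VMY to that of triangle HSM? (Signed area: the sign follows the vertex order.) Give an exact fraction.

Choose coordinates V = (0, 0), Y = (1, 0), M = (0, 1).
1. K lies on line YV with YK:KV = -4:3 ⇒ K = (-3, 0)
2. S lies on line VY with VS:SY = 3:4 ⇒ S = (3/7, 0)
3. H is the midpoint of KS ⇒ H = (-9/7, 0)
2·[VMY] = -1, 2·[HSM] = 12/7
[VMY]:[HSM] = -1:12/7 = -7/12

[VMY]:[HSM] = -7/12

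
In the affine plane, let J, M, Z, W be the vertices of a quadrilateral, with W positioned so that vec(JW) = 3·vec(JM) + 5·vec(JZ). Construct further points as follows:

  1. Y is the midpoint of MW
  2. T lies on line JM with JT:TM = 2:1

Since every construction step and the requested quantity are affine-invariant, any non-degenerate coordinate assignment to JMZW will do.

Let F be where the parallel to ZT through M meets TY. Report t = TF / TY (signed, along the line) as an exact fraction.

t = 1/9

Set J = (0, 0), M = (1, 0), Z = (0, 1), W = (3, 5); any affine frame gives the same invariant.
1. Y is the midpoint of MW ⇒ Y = (2, 5/2)
2. T lies on line JM with JT:TM = 2:1 ⇒ T = (2/3, 0)
through M parallel to ZT: direction (2/3, -1); meets TY at F = (22/27, 5/18)
F = T + t·(Y−T) with t = 1/9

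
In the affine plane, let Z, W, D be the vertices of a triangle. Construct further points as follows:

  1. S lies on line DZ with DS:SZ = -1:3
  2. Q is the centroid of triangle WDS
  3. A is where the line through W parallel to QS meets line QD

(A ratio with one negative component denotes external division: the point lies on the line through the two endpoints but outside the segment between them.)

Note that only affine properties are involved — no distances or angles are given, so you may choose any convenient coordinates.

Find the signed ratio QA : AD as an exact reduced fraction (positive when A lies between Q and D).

QA:AD = -1/2

Set Z = (0, 0), W = (1, 0), D = (0, 1); any affine frame gives the same invariant.
1. S lies on line DZ with DS:SZ = -1:3 ⇒ S = (0, 3/2)
2. Q is the centroid of triangle WDS ⇒ Q = (1/3, 5/6)
3. A is where the line through W parallel to QS meets line QD ⇒ A = (2/3, 2/3)
A = Q + t·(D−Q) with t = -1, so QA:AD = t:(1−t) = -1:2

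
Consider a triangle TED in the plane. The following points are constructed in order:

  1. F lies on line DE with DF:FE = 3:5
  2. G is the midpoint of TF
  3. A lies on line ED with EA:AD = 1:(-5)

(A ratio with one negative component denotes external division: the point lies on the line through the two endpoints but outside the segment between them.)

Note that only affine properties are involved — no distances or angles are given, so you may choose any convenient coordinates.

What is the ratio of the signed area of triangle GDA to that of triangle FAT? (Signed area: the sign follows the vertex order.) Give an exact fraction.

[GDA]:[FAT] = 5/7

Assign T = (0, 0), E = (1, 0), D = (0, 1) — the answer is frame-independent, so this choice is without loss of generality.
1. F lies on line DE with DF:FE = 3:5 ⇒ F = (3/8, 5/8)
2. G is the midpoint of TF ⇒ G = (3/16, 5/16)
3. A lies on line ED with EA:AD = 1:(-5) ⇒ A = (5/4, -1/4)
2·[GDA] = -5/8, 2·[FAT] = -7/8
[GDA]:[FAT] = -5/8:-7/8 = 5/7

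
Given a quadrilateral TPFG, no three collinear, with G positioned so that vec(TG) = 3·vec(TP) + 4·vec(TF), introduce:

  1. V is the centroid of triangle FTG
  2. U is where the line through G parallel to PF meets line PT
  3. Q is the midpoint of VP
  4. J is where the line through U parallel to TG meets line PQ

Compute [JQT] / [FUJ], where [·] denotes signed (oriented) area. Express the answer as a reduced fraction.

[JQT]:[FUJ] = -53/372

Assign T = (0, 0), P = (1, 0), F = (0, 1), G = (3, 4) — the answer is frame-independent, so this choice is without loss of generality.
1. V is the centroid of triangle FTG ⇒ V = (1, 5/3)
2. U is where the line through G parallel to PF meets line PT ⇒ U = (7, 0)
3. Q is the midpoint of VP ⇒ Q = (1, 5/6)
4. J is where the line through U parallel to TG meets line PQ ⇒ J = (1, -8)
2·[JQT] = 53/6, 2·[FUJ] = -62
[JQT]:[FUJ] = 53/6:-62 = -53/372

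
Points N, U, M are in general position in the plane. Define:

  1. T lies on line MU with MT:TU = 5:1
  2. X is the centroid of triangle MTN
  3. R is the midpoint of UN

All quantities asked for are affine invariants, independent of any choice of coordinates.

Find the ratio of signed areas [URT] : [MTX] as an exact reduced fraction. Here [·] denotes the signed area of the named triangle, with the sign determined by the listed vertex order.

Work in coordinates with N = (0, 0), U = (1, 0), M = (0, 1).
1. T lies on line MU with MT:TU = 5:1 ⇒ T = (5/6, 1/6)
2. X is the centroid of triangle MTN ⇒ X = (5/18, 7/18)
3. R is the midpoint of UN ⇒ R = (1/2, 0)
2·[URT] = -1/12, 2·[MTX] = -5/18
[URT]:[MTX] = -1/12:-5/18 = 3/10

[URT]:[MTX] = 3/10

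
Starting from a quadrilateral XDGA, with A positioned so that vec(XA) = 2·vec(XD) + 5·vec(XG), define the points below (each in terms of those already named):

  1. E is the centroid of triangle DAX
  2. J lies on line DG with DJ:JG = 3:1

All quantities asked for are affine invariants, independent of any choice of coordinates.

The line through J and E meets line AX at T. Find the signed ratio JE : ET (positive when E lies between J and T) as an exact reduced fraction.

JE:ET = -23/20

Assign X = (0, 0), D = (1, 0), G = (0, 1), A = (2, 5) — the answer is frame-independent, so this choice is without loss of generality.
1. E is the centroid of triangle DAX ⇒ E = (1, 5/3)
2. J lies on line DG with DJ:JG = 3:1 ⇒ J = (1/4, 3/4)
line JE meets AX at T = (8/23, 20/23)
E = J + t·(T−J) with t = 23/3, so JE:ET = 23/3:-20/3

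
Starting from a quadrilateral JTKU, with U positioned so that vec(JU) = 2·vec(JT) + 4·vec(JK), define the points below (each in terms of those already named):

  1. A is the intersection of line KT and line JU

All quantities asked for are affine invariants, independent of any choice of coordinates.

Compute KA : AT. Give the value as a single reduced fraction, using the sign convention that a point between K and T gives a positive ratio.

KA:AT = 1/2

Work in coordinates with J = (0, 0), T = (1, 0), K = (0, 1), U = (2, 4).
1. A is the intersection of line KT and line JU ⇒ A = (1/3, 2/3)
A = K + t·(T−K) with t = 1/3, so KA:AT = t:(1−t) = 1/3:2/3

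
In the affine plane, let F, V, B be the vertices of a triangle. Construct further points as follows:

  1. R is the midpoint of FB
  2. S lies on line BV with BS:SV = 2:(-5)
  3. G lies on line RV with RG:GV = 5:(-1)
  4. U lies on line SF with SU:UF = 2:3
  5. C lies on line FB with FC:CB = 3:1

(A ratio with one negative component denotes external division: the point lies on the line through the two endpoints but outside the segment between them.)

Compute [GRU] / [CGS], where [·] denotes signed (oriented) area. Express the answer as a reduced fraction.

[GRU]:[CGS] = -2/3

Choose coordinates F = (0, 0), V = (1, 0), B = (0, 1).
1. R is the midpoint of FB ⇒ R = (0, 1/2)
2. S lies on line BV with BS:SV = 2:(-5) ⇒ S = (-2/3, 5/3)
3. G lies on line RV with RG:GV = 5:(-1) ⇒ G = (5/4, -1/8)
4. U lies on line SF with SU:UF = 2:3 ⇒ U = (-2/5, 1)
5. C lies on line FB with FC:CB = 3:1 ⇒ C = (0, 3/4)
2·[GRU] = -3/8, 2·[CGS] = 9/16
[GRU]:[CGS] = -3/8:9/16 = -2/3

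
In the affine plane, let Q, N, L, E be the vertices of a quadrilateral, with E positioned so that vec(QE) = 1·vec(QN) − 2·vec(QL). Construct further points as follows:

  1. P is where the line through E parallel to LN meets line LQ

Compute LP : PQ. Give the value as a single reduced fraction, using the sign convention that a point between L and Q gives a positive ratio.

Work in coordinates with Q = (0, 0), N = (1, 0), L = (0, 1), E = (1, -2).
1. P is where the line through E parallel to LN meets line LQ ⇒ P = (0, -1)
P = L + t·(Q−L) with t = 2, so LP:PQ = t:(1−t) = 2:-1

LP:PQ = -2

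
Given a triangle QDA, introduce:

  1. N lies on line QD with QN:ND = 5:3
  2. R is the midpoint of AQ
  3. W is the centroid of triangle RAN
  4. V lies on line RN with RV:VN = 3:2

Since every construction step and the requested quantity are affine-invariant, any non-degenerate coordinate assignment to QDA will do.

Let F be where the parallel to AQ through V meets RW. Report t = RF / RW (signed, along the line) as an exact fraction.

t = 9/5

Assign Q = (0, 0), D = (1, 0), A = (0, 1) — the answer is frame-independent, so this choice is without loss of generality.
1. N lies on line QD with QN:ND = 5:3 ⇒ N = (5/8, 0)
2. R is the midpoint of AQ ⇒ R = (0, 1/2)
3. W is the centroid of triangle RAN ⇒ W = (5/24, 1/2)
4. V lies on line RN with RV:VN = 3:2 ⇒ V = (3/8, 1/5)
through V parallel to AQ: direction (0, -1); meets RW at F = (3/8, 1/2)
F = R + t·(W−R) with t = 9/5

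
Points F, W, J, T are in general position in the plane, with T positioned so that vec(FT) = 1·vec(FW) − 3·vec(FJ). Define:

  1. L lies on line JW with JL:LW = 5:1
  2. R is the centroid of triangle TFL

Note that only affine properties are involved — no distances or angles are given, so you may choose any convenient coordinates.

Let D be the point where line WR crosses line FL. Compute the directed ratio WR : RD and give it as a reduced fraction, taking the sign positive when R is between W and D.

Choose coordinates F = (0, 0), W = (1, 0), J = (0, 1), T = (1, -3).
1. L lies on line JW with JL:LW = 5:1 ⇒ L = (5/6, 1/6)
2. R is the centroid of triangle TFL ⇒ R = (11/18, -17/18)
line WR meets FL at D = (85/78, 17/78)
R = W + t·(D−W) with t = -13/3, so WR:RD = -13/3:16/3

WR:RD = -13/16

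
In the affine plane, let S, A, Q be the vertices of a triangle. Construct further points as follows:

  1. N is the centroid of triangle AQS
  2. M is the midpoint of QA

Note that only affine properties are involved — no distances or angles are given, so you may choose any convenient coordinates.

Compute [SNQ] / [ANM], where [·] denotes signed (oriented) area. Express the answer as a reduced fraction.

[SNQ]:[ANM] = -2

Choose coordinates S = (0, 0), A = (1, 0), Q = (0, 1).
1. N is the centroid of triangle AQS ⇒ N = (1/3, 1/3)
2. M is the midpoint of QA ⇒ M = (1/2, 1/2)
2·[SNQ] = 1/3, 2·[ANM] = -1/6
[SNQ]:[ANM] = 1/3:-1/6 = -2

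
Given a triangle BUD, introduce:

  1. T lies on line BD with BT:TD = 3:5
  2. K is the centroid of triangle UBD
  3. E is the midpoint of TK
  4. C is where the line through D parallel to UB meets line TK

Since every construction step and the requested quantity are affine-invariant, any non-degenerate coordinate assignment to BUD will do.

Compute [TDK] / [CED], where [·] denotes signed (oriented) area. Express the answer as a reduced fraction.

[TDK]:[CED] = -2/31

Work in coordinates with B = (0, 0), U = (1, 0), D = (0, 1).
1. T lies on line BD with BT:TD = 3:5 ⇒ T = (0, 3/8)
2. K is the centroid of triangle UBD ⇒ K = (1/3, 1/3)
3. E is the midpoint of TK ⇒ E = (1/6, 17/48)
4. C is where the line through D parallel to UB meets line TK ⇒ C = (-5, 1)
2·[TDK] = -5/24, 2·[CED] = 155/48
[TDK]:[CED] = -5/24:155/48 = -2/31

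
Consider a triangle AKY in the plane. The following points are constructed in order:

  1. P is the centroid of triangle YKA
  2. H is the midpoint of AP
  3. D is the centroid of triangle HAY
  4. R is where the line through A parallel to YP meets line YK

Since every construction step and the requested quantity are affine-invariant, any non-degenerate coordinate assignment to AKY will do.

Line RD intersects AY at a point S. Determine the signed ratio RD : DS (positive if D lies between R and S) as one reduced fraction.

Work in coordinates with A = (0, 0), K = (1, 0), Y = (0, 1).
1. P is the centroid of triangle YKA ⇒ P = (1/3, 1/3)
2. H is the midpoint of AP ⇒ H = (1/6, 1/6)
3. D is the centroid of triangle HAY ⇒ D = (1/18, 7/18)
4. R is where the line through A parallel to YP meets line YK ⇒ R = (-1, 2)
line RD meets AY at S = (0, 9/19)
D = R + t·(S−R) with t = 19/18, so RD:DS = 19/18:-1/18

RD:DS = -19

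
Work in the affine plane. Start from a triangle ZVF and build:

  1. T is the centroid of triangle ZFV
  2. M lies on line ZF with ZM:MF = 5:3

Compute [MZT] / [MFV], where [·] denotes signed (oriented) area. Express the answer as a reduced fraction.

[MZT]:[MFV] = -5/9

Set Z = (0, 0), V = (1, 0), F = (0, 1); any affine frame gives the same invariant.
1. T is the centroid of triangle ZFV ⇒ T = (1/3, 1/3)
2. M lies on line ZF with ZM:MF = 5:3 ⇒ M = (0, 5/8)
2·[MZT] = 5/24, 2·[MFV] = -3/8
[MZT]:[MFV] = 5/24:-3/8 = -5/9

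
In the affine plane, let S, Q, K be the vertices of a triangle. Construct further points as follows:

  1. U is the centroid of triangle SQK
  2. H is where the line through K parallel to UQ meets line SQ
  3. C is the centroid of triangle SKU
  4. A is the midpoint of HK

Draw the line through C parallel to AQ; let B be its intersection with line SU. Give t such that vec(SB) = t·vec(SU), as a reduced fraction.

t = 1/3

Choose coordinates S = (0, 0), Q = (1, 0), K = (0, 1).
1. U is the centroid of triangle SQK ⇒ U = (1/3, 1/3)
2. H is where the line through K parallel to UQ meets line SQ ⇒ H = (2, 0)
3. C is the centroid of triangle SKU ⇒ C = (1/9, 4/9)
4. A is the midpoint of HK ⇒ A = (1, 1/2)
through C parallel to AQ: direction (0, -1/2); meets SU at B = (1/9, 1/9)
B = S + t·(U−S) with t = 1/3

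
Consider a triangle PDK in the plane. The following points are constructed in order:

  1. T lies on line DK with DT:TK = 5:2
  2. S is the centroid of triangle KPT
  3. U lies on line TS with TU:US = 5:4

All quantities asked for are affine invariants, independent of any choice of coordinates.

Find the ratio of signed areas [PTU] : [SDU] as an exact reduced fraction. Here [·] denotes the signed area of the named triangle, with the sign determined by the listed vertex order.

Set P = (0, 0), D = (1, 0), K = (0, 1); any affine frame gives the same invariant.
1. T lies on line DK with DT:TK = 5:2 ⇒ T = (2/7, 5/7)
2. S is the centroid of triangle KPT ⇒ S = (2/21, 4/7)
3. U lies on line TS with TU:US = 5:4 ⇒ U = (34/189, 40/63)
2·[PTU] = 10/189, 2·[SDU] = 20/189
[PTU]:[SDU] = 10/189:20/189 = 1/2

[PTU]:[SDU] = 1/2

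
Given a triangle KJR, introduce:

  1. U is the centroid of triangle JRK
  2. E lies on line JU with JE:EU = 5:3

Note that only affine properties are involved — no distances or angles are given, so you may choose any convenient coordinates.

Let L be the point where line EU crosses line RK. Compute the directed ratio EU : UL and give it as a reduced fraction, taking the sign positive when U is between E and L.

EU:UL = 3/4

Choose coordinates K = (0, 0), J = (1, 0), R = (0, 1).
1. U is the centroid of triangle JRK ⇒ U = (1/3, 1/3)
2. E lies on line JU with JE:EU = 5:3 ⇒ E = (7/12, 5/24)
line EU meets RK at L = (0, 1/2)
U = E + t·(L−E) with t = 3/7, so EU:UL = 3/7:4/7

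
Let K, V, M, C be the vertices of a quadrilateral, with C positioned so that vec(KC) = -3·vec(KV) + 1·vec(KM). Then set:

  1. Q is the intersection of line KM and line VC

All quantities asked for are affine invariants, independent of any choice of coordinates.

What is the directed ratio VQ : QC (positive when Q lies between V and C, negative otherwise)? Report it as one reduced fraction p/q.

VQ:QC = 1/3

Choose coordinates K = (0, 0), V = (1, 0), M = (0, 1), C = (-3, 1).
1. Q is the intersection of line KM and line VC ⇒ Q = (0, 1/4)
Q = V + t·(C−V) with t = 1/4, so VQ:QC = t:(1−t) = 1/4:3/4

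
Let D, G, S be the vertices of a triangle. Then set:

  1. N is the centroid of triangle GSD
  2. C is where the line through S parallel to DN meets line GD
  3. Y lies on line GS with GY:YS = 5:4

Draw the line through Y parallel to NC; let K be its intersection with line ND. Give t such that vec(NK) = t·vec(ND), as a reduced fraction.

Work in coordinates with D = (0, 0), G = (1, 0), S = (0, 1).
1. N is the centroid of triangle GSD ⇒ N = (1/3, 1/3)
2. C is where the line through S parallel to DN meets line GD ⇒ C = (-1, 0)
3. Y lies on line GS with GY:YS = 5:4 ⇒ Y = (4/9, 5/9)
through Y parallel to NC: direction (-4/3, -1/3); meets ND at K = (16/27, 16/27)
K = N + t·(D−N) with t = -7/9

t = -7/9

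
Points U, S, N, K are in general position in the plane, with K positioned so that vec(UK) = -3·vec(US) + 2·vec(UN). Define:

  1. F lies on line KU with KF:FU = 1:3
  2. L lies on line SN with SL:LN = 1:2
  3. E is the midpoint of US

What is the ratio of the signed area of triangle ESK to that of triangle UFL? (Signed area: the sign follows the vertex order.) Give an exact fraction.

[ESK]:[UFL] = -4/7

Set U = (0, 0), S = (1, 0), N = (0, 1), K = (-3, 2); any affine frame gives the same invariant.
1. F lies on line KU with KF:FU = 1:3 ⇒ F = (-9/4, 3/2)
2. L lies on line SN with SL:LN = 1:2 ⇒ L = (2/3, 1/3)
3. E is the midpoint of US ⇒ E = (1/2, 0)
2·[ESK] = 1, 2·[UFL] = -7/4
[ESK]:[UFL] = 1:-7/4 = -4/7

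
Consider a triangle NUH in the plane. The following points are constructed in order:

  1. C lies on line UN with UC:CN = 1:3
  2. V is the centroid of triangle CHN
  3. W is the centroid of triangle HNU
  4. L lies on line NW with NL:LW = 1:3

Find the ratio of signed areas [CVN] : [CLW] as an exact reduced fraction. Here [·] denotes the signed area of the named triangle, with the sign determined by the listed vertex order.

[CVN]:[CLW] = -4/3

Set N = (0, 0), U = (1, 0), H = (0, 1); any affine frame gives the same invariant.
1. C lies on line UN with UC:CN = 1:3 ⇒ C = (3/4, 0)
2. V is the centroid of triangle CHN ⇒ V = (1/4, 1/3)
3. W is the centroid of triangle HNU ⇒ W = (1/3, 1/3)
4. L lies on line NW with NL:LW = 1:3 ⇒ L = (1/12, 1/12)
2·[CVN] = 1/4, 2·[CLW] = -3/16
[CVN]:[CLW] = 1/4:-3/16 = -4/3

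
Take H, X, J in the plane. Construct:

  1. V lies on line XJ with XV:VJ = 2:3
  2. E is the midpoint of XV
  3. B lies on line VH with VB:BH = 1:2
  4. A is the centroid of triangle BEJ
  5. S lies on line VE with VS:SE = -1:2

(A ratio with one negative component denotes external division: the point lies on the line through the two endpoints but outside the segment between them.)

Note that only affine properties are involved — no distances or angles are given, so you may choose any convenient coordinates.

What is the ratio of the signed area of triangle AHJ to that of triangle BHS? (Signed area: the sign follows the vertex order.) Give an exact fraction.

[AHJ]:[BHS] = 3

Choose coordinates H = (0, 0), X = (1, 0), J = (0, 1).
1. V lies on line XJ with XV:VJ = 2:3 ⇒ V = (3/5, 2/5)
2. E is the midpoint of XV ⇒ E = (4/5, 1/5)
3. B lies on line VH with VB:BH = 1:2 ⇒ B = (2/5, 4/15)
4. A is the centroid of triangle BEJ ⇒ A = (2/5, 22/45)
5. S lies on line VE with VS:SE = -1:2 ⇒ S = (2/5, 3/5)
2·[AHJ] = -2/5, 2·[BHS] = -2/15
[AHJ]:[BHS] = -2/5:-2/15 = 3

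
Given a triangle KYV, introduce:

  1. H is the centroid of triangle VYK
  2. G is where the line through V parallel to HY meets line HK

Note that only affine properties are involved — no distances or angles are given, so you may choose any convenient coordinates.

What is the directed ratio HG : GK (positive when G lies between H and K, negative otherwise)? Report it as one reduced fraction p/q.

HG:GK = -1/2

Work in coordinates with K = (0, 0), Y = (1, 0), V = (0, 1).
1. H is the centroid of triangle VYK ⇒ H = (1/3, 1/3)
2. G is where the line through V parallel to HY meets line HK ⇒ G = (2/3, 2/3)
G = H + t·(K−H) with t = -1, so HG:GK = t:(1−t) = -1:2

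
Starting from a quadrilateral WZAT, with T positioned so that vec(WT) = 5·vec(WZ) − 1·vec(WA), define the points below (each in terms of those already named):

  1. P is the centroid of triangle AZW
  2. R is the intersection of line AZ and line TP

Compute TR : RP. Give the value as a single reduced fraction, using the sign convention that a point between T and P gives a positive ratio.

TR:RP = 9

Work in coordinates with W = (0, 0), Z = (1, 0), A = (0, 1), T = (5, -1).
1. P is the centroid of triangle AZW ⇒ P = (1/3, 1/3)
2. R is the intersection of line AZ and line TP ⇒ R = (4/5, 1/5)
R = T + t·(P−T) with t = 9/10, so TR:RP = t:(1−t) = 9/10:1/10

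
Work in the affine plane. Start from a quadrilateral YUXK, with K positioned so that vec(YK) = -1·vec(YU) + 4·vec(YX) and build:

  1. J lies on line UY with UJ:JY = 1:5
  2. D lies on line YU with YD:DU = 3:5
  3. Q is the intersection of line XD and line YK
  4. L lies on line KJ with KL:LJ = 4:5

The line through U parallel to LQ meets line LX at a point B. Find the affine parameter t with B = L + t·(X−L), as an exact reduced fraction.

Set Y = (0, 0), U = (1, 0), X = (0, 1), K = (-1, 4); any affine frame gives the same invariant.
1. J lies on line UY with UJ:JY = 1:5 ⇒ J = (5/6, 0)
2. D lies on line YU with YD:DU = 3:5 ⇒ D = (3/8, 0)
3. Q is the intersection of line XD and line YK ⇒ Q = (-3/4, 3)
4. L lies on line KJ with KL:LJ = 4:5 ⇒ L = (-5/27, 20/9)
through U parallel to LQ: direction (-61/108, 7/9); meets LX at B = (-115/1593, 784/531)
B = L + t·(X−L) with t = 36/59

t = 36/59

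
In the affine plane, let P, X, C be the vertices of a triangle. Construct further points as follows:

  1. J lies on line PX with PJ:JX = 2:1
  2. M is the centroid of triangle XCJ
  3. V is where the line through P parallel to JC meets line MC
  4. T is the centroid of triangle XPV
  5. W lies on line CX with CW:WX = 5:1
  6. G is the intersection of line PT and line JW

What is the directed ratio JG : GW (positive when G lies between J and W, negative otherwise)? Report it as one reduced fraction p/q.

JG:GW = -30/41

Set P = (0, 0), X = (1, 0), C = (0, 1); any affine frame gives the same invariant.
1. J lies on line PX with PJ:JX = 2:1 ⇒ J = (2/3, 0)
2. M is the centroid of triangle XCJ ⇒ M = (5/9, 1/3)
3. V is where the line through P parallel to JC meets line MC ⇒ V = (-10/3, 5)
4. T is the centroid of triangle XPV ⇒ T = (-7/9, 5/3)
5. W lies on line CX with CW:WX = 5:1 ⇒ W = (5/6, 1/6)
6. G is the intersection of line PT and line JW ⇒ G = (7/33, -5/11)
G = J + t·(W−J) with t = -30/11, so JG:GW = t:(1−t) = -30/11:41/11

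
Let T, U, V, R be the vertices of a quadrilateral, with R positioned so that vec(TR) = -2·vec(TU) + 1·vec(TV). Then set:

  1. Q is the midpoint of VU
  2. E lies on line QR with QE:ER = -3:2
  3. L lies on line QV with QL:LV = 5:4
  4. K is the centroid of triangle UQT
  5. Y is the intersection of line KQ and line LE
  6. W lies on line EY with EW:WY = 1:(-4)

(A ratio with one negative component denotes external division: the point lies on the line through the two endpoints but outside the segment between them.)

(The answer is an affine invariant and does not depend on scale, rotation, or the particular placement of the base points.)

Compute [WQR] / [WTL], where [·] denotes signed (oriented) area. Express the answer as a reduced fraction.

[WQR]:[WTL] = 9/371

Work in coordinates with T = (0, 0), U = (1, 0), V = (0, 1), R = (-2, 1).
1. Q is the midpoint of VU ⇒ Q = (1/2, 1/2)
2. E lies on line QR with QE:ER = -3:2 ⇒ E = (-7, 2)
3. L lies on line QV with QL:LV = 5:4 ⇒ L = (2/9, 7/9)
4. K is the centroid of triangle UQT ⇒ K = (1/2, 1/6)
5. Y is the intersection of line KQ and line LE ⇒ Y = (1/2, 19/26)
6. W lies on line EY with EW:WY = 1:(-4) ⇒ W = (-19/2, 63/26)
2·[WQR] = 5/26, 2·[WTL] = 1855/234
[WQR]:[WTL] = 5/26:1855/234 = 9/371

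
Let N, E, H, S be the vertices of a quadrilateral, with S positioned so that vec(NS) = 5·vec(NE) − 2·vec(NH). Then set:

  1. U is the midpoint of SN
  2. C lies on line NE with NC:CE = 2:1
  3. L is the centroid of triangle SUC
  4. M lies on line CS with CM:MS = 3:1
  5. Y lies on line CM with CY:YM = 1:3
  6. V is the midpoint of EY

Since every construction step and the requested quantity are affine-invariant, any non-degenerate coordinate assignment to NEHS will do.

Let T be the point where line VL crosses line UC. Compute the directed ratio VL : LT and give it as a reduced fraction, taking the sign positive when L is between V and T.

VL:LT = 1/32

Set N = (0, 0), E = (1, 0), H = (0, 1), S = (5, -2); any affine frame gives the same invariant.
1. U is the midpoint of SN ⇒ U = (5/2, -1)
2. C lies on line NE with NC:CE = 2:1 ⇒ C = (2/3, 0)
3. L is the centroid of triangle SUC ⇒ L = (49/18, -1)
4. M lies on line CS with CM:MS = 3:1 ⇒ M = (47/12, -3/2)
5. Y lies on line CM with CY:YM = 1:3 ⇒ Y = (71/48, -3/8)
6. V is the midpoint of EY ⇒ V = (119/96, -3/16)
line VL meets UC at T = (301/6, -27)
L = V + t·(T−V) with t = 1/33, so VL:LT = 1/33:32/33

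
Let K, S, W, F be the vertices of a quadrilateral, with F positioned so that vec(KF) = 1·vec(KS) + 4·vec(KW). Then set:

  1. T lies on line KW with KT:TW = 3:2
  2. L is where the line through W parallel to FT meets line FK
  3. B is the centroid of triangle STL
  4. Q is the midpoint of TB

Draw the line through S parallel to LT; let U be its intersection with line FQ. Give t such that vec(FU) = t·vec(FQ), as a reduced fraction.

Choose coordinates K = (0, 0), S = (1, 0), W = (0, 1), F = (1, 4).
1. T lies on line KW with KT:TW = 3:2 ⇒ T = (0, 3/5)
2. L is where the line through W parallel to FT meets line FK ⇒ L = (5/3, 20/3)
3. B is the centroid of triangle STL ⇒ B = (8/9, 109/45)
4. Q is the midpoint of TB ⇒ Q = (4/9, 68/45)
through S parallel to LT: direction (-5/3, -91/15); meets FQ at U = (-79/21, -52/3)
U = F + t·(Q−F) with t = 60/7

t = 60/7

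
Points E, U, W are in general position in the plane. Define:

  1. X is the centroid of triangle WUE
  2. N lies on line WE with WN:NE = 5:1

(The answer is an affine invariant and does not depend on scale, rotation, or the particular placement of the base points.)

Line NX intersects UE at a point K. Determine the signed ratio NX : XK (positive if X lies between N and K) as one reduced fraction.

Set E = (0, 0), U = (1, 0), W = (0, 1); any affine frame gives the same invariant.
1. X is the centroid of triangle WUE ⇒ X = (1/3, 1/3)
2. N lies on line WE with WN:NE = 5:1 ⇒ N = (0, 1/6)
line NX meets UE at K = (-1/3, 0)
X = N + t·(K−N) with t = -1, so NX:XK = -1:2

NX:XK = -1/2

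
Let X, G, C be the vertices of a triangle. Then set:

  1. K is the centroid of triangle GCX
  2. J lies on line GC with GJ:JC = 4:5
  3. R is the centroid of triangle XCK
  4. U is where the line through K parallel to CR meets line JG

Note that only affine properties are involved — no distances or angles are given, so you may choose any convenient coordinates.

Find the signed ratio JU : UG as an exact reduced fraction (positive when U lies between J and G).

JU:UG = -11/27

Work in coordinates with X = (0, 0), G = (1, 0), C = (0, 1).
1. K is the centroid of triangle GCX ⇒ K = (1/3, 1/3)
2. J lies on line GC with GJ:JC = 4:5 ⇒ J = (5/9, 4/9)
3. R is the centroid of triangle XCK ⇒ R = (1/9, 4/9)
4. U is where the line through K parallel to CR meets line JG ⇒ U = (1/4, 3/4)
U = J + t·(G−J) with t = -11/16, so JU:UG = t:(1−t) = -11/16:27/16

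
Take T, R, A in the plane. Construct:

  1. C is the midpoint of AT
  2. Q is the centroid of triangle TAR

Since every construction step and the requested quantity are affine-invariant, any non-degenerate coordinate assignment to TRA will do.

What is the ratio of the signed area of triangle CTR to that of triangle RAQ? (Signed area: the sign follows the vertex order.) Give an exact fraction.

Assign T = (0, 0), R = (1, 0), A = (0, 1) — the answer is frame-independent, so this choice is without loss of generality.
1. C is the midpoint of AT ⇒ C = (0, 1/2)
2. Q is the centroid of triangle TAR ⇒ Q = (1/3, 1/3)
2·[CTR] = 1/2, 2·[RAQ] = 1/3
[CTR]:[RAQ] = 1/2:1/3 = 3/2

[CTR]:[RAQ] = 3/2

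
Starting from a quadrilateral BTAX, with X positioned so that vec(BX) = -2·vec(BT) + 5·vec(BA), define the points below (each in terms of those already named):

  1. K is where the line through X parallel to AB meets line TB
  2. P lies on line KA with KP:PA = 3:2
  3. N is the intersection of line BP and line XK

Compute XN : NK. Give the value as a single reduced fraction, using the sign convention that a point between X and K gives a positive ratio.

Set B = (0, 0), T = (1, 0), A = (0, 1), X = (-2, 5); any affine frame gives the same invariant.
1. K is where the line through X parallel to AB meets line TB ⇒ K = (-2, 0)
2. P lies on line KA with KP:PA = 3:2 ⇒ P = (-4/5, 3/5)
3. N is the intersection of line BP and line XK ⇒ N = (-2, 3/2)
N = X + t·(K−X) with t = 7/10, so XN:NK = t:(1−t) = 7/10:3/10

XN:NK = 7/3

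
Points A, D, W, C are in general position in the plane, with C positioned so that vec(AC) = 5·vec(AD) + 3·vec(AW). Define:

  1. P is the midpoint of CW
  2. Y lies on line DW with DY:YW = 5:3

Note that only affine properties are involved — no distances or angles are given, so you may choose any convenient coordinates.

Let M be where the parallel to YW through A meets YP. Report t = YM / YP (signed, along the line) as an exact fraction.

Set A = (0, 0), D = (1, 0), W = (0, 1), C = (5, 3); any affine frame gives the same invariant.
1. P is the midpoint of CW ⇒ P = (5/2, 2)
2. Y lies on line DW with DY:YW = 5:3 ⇒ Y = (3/8, 5/8)
through A parallel to YW: direction (-3/8, 3/8); meets YP at M = (-13/56, 13/56)
M = Y + t·(P−Y) with t = -2/7

t = -2/7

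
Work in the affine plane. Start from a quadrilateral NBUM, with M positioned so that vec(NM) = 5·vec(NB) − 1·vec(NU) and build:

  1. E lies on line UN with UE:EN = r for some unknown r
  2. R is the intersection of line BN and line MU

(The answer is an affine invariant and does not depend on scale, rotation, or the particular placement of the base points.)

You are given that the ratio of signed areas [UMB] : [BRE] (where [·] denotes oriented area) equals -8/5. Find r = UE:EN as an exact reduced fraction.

r = -1/5

Set N = (0, 0), B = (1, 0), U = (0, 1), M = (5, -1); any affine frame gives the same invariant.
1. With UE:EN = r, write λ = r/(r+1) so E = U + λ·(N−U); E is affine-linear in λ
2. R is the intersection of line BN and line MU ⇒ R = (5/2, 0)
Every point depending on E is an affine combination of E and λ-independent points, so each such coordinate is linear in λ; the λ² term in each signed area is a multiple of (N−U)×(N−U) = 0, so 2·[UMB] and 2·[BRE] are each linear in λ. Evaluating at λ=0 and λ=1:
  2·[UMB] = -3,   2·[BRE] = -3/2·λ + 3/2
So [UMB]:[BRE] = (-3) / (-3/2·λ + 3/2). Setting this equal to -8/5:
  -3 = -8/5·(-3/2·λ + 3/2)  ⇒  λ = -1/4
Then r = λ/(1−λ) = (-1/4)/(5/4) = -1/5. Check: with r = -1/5, E = (0, 5/4) and [UMB]:[BRE] = -8/5 as required.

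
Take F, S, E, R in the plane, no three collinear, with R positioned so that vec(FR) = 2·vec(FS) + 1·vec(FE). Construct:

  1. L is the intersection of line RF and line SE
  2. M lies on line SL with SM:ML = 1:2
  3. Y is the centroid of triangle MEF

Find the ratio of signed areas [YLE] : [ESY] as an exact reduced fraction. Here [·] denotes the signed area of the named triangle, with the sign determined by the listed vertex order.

[YLE]:[ESY] = -2/3

Work in coordinates with F = (0, 0), S = (1, 0), E = (0, 1), R = (2, 1).
1. L is the intersection of line RF and line SE ⇒ L = (2/3, 1/3)
2. M lies on line SL with SM:ML = 1:2 ⇒ M = (8/9, 1/9)
3. Y is the centroid of triangle MEF ⇒ Y = (8/27, 10/27)
2·[YLE] = 2/9, 2·[ESY] = -1/3
[YLE]:[ESY] = 2/9:-1/3 = -2/3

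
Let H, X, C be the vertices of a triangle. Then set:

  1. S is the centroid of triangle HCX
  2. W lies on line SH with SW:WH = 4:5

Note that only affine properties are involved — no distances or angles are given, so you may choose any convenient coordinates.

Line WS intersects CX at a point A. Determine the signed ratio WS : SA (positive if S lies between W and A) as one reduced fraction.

Set H = (0, 0), X = (1, 0), C = (0, 1); any affine frame gives the same invariant.
1. S is the centroid of triangle HCX ⇒ S = (1/3, 1/3)
2. W lies on line SH with SW:WH = 4:5 ⇒ W = (5/27, 5/27)
line WS meets CX at A = (1/2, 1/2)
S = W + t·(A−W) with t = 8/17, so WS:SA = 8/17:9/17

WS:SA = 8/9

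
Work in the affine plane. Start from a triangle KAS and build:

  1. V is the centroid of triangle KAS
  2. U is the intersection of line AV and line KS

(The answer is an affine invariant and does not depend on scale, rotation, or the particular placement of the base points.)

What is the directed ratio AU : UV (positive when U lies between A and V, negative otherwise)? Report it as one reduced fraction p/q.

AU:UV = -3

Assign K = (0, 0), A = (1, 0), S = (0, 1) — the answer is frame-independent, so this choice is without loss of generality.
1. V is the centroid of triangle KAS ⇒ V = (1/3, 1/3)
2. U is the intersection of line AV and line KS ⇒ U = (0, 1/2)
U = A + t·(V−A) with t = 3/2, so AU:UV = t:(1−t) = 3/2:-1/2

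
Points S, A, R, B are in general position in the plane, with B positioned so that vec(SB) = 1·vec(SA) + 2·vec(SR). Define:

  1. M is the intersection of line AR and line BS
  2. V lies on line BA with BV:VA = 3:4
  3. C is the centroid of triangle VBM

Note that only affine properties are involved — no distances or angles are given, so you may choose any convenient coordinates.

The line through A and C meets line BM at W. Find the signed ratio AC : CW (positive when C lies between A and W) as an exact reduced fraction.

AC:CW = 6

Set S = (0, 0), A = (1, 0), R = (0, 1), B = (1, 2); any affine frame gives the same invariant.
1. M is the intersection of line AR and line BS ⇒ M = (1/3, 2/3)
2. V lies on line BA with BV:VA = 3:4 ⇒ V = (1, 8/7)
3. C is the centroid of triangle VBM ⇒ C = (7/9, 80/63)
line AC meets BM at W = (20/27, 40/27)
C = A + t·(W−A) with t = 6/7, so AC:CW = 6/7:1/7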